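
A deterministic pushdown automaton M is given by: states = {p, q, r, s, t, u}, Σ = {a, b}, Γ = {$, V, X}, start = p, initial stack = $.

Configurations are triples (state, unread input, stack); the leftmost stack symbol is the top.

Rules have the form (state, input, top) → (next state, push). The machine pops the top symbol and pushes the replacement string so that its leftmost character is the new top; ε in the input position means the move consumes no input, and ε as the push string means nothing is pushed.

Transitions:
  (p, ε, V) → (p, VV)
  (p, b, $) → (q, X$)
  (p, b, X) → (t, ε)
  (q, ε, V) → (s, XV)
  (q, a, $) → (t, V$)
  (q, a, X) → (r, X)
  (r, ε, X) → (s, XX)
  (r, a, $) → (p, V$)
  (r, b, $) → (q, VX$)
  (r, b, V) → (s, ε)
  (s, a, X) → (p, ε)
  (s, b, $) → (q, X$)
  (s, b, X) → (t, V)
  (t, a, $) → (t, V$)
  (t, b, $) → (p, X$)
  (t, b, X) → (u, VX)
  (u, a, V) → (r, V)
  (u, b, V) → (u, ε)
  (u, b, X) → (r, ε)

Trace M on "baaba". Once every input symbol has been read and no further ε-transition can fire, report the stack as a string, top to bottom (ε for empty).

V$

(p, baaba, $) ⊢ (q, aaba, X$) ⊢ (r, aba, X$) ⊢ (s, aba, XX$) ⊢ (p, ba, X$) ⊢ (t, a, $) ⊢ (t, ε, V$)
All input consumed in state t with stack V$.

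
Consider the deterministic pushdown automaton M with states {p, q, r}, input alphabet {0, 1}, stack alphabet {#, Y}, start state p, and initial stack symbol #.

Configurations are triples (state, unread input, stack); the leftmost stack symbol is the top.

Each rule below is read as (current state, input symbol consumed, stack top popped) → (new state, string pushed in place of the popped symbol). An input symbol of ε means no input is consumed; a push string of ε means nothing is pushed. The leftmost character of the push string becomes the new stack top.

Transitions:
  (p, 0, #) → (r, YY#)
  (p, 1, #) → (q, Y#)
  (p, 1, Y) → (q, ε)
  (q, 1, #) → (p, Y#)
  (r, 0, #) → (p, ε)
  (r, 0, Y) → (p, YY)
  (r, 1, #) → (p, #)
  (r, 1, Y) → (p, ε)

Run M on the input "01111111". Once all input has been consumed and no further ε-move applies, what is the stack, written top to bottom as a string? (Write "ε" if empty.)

(p, 01111111, #)
  read 0, top #: go to r, push YY# → (r, 1111111, YY#)
  read 1, top Y: go to p, push ε → (p, 111111, Y#)
  read 1, top Y: go to q, push ε → (q, 11111, #)
  read 1, top #: go to p, push Y# → (p, 1111, Y#)
  read 1, top Y: go to q, push ε → (q, 111, #)
  read 1, top #: go to p, push Y# → (p, 11, Y#)
  read 1, top Y: go to q, push ε → (q, 1, #)
  read 1, top #: go to p, push Y# → (p, ε, Y#)
All input consumed in state p with stack Y#.

Y#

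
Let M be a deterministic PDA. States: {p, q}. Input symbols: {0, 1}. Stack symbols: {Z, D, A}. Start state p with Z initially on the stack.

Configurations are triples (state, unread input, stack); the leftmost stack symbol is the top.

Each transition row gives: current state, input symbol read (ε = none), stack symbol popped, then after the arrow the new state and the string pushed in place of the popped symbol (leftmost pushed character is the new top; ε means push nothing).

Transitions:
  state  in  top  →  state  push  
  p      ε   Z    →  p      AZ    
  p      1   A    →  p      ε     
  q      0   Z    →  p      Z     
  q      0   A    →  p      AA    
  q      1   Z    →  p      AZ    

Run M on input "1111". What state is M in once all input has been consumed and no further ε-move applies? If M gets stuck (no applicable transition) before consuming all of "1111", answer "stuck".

p

(p, 1111, Z)
  ε-move, top Z: go to p, push AZ → (p, 1111, AZ)
  read 1, top A: go to p, push ε → (p, 111, Z)
  ε-move, top Z: go to p, push AZ → (p, 111, AZ)
  read 1, top A: go to p, push ε → (p, 11, Z)
  ε-move, top Z: go to p, push AZ → (p, 11, AZ)
  read 1, top A: go to p, push ε → (p, 1, Z)
  ε-move, top Z: go to p, push AZ → (p, 1, AZ)
  read 1, top A: go to p, push ε → (p, ε, Z)
  ε-move, top Z: go to p, push AZ → (p, ε, AZ)
All input consumed; M is in state p.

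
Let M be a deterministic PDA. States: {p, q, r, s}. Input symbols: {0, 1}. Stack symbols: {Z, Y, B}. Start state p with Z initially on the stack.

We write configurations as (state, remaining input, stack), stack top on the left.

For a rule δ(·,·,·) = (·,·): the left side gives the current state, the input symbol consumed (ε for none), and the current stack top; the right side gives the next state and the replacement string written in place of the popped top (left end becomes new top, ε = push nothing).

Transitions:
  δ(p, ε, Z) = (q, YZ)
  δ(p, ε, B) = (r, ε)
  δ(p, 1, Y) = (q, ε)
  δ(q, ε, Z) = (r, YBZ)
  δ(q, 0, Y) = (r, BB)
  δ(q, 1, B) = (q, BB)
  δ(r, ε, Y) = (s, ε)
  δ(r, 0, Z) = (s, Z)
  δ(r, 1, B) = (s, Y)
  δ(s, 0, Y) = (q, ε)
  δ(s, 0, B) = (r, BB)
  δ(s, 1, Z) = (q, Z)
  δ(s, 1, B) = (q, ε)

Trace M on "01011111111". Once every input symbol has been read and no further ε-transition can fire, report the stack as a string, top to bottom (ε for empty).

BBBBBBBBBZ

(p, 01011111111, Z) ⊢ (q, 01011111111, YZ) ⊢ (r, 1011111111, BBZ) ⊢ (s, 011111111, YBZ) ⊢ (q, 11111111, BZ) ⊢ (q, 1111111, BBZ) ⊢ (q, 111111, BBBZ) ⊢ (q, 11111, BBBBZ) ⊢ (q, 1111, BBBBBZ) ⊢ (q, 111, BBBBBBZ) ⊢ (q, 11, BBBBBBBZ) ⊢ (q, 1, BBBBBBBBZ) ⊢ (q, ε, BBBBBBBBBZ)
All input consumed in state q with stack BBBBBBBBBZ.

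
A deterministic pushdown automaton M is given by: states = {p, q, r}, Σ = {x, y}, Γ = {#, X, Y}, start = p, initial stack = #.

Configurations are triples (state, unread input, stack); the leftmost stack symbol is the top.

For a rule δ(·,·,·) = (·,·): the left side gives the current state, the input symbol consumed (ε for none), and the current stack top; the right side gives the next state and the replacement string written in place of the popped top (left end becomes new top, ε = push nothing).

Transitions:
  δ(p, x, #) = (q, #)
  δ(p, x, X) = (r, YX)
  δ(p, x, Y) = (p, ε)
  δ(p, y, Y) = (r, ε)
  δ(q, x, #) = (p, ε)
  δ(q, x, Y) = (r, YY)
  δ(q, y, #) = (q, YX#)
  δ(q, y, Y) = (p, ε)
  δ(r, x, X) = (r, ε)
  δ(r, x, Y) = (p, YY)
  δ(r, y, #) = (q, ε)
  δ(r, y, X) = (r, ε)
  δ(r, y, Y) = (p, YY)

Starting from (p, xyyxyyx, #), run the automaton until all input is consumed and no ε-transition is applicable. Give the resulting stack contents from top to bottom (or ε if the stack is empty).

YYX#

(p, xyyxyyx, #) ⊢ (q, yyxyyx, #) ⊢ (q, yxyyx, YX#) ⊢ (p, xyyx, X#) ⊢ (r, yyx, YX#) ⊢ (p, yx, YYX#) ⊢ (r, x, YX#) ⊢ (p, ε, YYX#)
All input consumed in state p with stack YYX#.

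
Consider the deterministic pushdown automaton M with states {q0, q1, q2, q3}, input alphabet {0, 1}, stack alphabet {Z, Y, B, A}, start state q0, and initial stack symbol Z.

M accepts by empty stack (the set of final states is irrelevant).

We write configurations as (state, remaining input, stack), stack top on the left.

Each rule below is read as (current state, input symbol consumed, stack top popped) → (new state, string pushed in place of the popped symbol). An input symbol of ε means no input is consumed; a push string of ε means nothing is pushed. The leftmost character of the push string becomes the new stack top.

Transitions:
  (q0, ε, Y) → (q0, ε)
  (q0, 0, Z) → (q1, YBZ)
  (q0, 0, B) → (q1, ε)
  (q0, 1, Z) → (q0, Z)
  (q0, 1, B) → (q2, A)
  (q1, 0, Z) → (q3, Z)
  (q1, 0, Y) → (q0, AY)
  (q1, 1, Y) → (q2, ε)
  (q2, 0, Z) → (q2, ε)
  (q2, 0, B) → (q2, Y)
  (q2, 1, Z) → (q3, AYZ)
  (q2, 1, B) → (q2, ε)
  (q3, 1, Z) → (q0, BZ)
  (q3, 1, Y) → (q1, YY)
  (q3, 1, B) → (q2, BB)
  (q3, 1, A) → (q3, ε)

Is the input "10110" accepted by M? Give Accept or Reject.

(q0, 10110, Z) ⊢ (q0, 0110, Z) ⊢ (q1, 110, YBZ) ⊢ (q2, 10, BZ) ⊢ (q2, 0, Z) ⊢ (q2, ε, ε)
All input consumed and the stack is empty.

Accept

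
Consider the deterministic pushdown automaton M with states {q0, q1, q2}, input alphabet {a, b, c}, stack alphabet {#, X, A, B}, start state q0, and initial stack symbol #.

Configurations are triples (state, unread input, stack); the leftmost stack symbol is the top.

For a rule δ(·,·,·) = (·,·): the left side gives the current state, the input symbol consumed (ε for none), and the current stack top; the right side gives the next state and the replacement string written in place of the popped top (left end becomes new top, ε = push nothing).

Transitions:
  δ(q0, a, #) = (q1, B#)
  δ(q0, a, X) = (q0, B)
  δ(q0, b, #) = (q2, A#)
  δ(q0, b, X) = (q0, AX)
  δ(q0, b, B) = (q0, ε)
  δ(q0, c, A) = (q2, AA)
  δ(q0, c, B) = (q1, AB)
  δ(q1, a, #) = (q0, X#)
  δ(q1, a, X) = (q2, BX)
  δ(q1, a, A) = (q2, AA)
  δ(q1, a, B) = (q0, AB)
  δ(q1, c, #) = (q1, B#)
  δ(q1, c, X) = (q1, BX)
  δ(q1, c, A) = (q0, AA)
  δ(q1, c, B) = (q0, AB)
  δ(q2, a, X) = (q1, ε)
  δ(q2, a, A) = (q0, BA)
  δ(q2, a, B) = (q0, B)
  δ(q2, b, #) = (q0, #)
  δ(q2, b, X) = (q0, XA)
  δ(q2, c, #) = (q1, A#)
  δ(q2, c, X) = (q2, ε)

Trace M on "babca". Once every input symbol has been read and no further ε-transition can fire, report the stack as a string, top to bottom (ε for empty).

BAA#

(q0, babca, #) ⊢ (q2, abca, A#) ⊢ (q0, bca, BA#) ⊢ (q0, ca, A#) ⊢ (q2, a, AA#) ⊢ (q0, ε, BAA#)
All input consumed in state q0 with stack BAA#.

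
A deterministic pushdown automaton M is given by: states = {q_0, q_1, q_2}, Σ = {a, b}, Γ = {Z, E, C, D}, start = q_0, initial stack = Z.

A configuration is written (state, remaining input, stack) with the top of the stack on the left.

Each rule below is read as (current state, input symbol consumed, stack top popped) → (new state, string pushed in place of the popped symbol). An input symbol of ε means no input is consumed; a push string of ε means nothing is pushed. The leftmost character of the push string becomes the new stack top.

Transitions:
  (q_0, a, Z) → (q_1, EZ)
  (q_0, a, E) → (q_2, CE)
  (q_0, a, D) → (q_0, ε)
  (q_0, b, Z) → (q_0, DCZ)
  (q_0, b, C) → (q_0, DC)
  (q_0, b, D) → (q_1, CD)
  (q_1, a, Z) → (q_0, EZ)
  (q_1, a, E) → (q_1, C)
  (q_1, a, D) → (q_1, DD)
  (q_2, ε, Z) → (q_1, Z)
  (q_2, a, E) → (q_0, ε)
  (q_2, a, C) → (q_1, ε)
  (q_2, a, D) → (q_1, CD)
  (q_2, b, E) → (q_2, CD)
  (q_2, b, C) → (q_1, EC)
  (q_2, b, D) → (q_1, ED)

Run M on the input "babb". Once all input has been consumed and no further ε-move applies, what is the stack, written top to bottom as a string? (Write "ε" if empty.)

CDCZ

(q_0, babb, Z) ⊢ (q_0, abb, DCZ) ⊢ (q_0, bb, CZ) ⊢ (q_0, b, DCZ) ⊢ (q_1, ε, CDCZ)
All input consumed in state q_1 with stack CDCZ.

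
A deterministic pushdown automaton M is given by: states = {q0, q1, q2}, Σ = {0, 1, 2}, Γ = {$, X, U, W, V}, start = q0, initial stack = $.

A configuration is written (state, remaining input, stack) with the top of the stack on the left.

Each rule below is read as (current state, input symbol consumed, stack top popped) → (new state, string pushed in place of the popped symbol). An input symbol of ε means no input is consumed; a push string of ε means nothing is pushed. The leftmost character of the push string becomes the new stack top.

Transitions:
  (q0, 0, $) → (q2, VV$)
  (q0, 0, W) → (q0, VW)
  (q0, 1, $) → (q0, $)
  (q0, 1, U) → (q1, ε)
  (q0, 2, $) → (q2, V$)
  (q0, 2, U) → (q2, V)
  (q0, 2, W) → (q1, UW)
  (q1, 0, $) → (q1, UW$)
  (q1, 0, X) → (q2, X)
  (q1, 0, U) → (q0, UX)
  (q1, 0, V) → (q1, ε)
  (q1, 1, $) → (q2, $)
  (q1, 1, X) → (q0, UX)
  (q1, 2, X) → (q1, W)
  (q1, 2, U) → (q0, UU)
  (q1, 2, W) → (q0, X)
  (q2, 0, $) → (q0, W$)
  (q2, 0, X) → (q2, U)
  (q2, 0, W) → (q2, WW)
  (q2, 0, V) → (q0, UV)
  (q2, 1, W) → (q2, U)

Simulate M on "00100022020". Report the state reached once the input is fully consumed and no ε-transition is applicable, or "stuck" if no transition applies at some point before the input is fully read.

q0

(q0, 00100022020, $)
  read 0, top $: go to q2, push VV$ → (q2, 0100022020, VV$)
  read 0, top V: go to q0, push UV → (q0, 100022020, UVV$)
  read 1, top U: go to q1, push ε → (q1, 00022020, VV$)
  read 0, top V: go to q1, push ε → (q1, 0022020, V$)
  read 0, top V: go to q1, push ε → (q1, 022020, $)
  read 0, top $: go to q1, push UW$ → (q1, 22020, UW$)
  read 2, top U: go to q0, push UU → (q0, 2020, UUW$)
  read 2, top U: go to q2, push V → (q2, 020, VUW$)
  read 0, top V: go to q0, push UV → (q0, 20, UVUW$)
  read 2, top U: go to q2, push V → (q2, 0, VVUW$)
  read 0, top V: go to q0, push UV → (q0, ε, UVVUW$)
All input consumed; M is in state q0.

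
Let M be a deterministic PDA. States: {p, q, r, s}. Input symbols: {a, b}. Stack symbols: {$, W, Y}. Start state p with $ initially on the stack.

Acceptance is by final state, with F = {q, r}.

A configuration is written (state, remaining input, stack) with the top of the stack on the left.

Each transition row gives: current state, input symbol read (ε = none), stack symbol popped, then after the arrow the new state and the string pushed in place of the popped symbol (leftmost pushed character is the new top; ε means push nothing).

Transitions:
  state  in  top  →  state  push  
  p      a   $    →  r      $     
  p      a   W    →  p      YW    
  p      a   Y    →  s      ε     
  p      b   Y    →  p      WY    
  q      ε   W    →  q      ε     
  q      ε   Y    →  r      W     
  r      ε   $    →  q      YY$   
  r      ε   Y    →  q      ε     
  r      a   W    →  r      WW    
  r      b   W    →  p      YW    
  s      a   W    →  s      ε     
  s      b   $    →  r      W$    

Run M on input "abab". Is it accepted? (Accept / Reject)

Reject

(p, abab, $) ⊢ (r, bab, $) ⊢ (q, bab, YY$) ⊢ (r, bab, WY$) ⊢ (p, ab, YWY$) ⊢ (s, b, WY$)
No transition applies at (s, b, WY$); input not fully consumed.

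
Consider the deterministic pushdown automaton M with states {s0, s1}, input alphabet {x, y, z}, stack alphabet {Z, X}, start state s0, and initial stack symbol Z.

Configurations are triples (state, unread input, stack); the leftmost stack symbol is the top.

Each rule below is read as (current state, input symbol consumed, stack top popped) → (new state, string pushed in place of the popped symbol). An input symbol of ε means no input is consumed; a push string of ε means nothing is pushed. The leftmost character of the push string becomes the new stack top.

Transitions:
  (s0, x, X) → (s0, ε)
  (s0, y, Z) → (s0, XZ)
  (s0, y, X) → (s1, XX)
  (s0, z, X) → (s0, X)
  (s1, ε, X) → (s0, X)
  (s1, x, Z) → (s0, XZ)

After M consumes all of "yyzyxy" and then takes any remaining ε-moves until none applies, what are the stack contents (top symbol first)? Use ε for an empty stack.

XXXZ

(s0, yyzyxy, Z)
  read y, top Z: go to s0, push XZ → (s0, yzyxy, XZ)
  read y, top X: go to s1, push XX → (s1, zyxy, XXZ)
  ε-move, top X: go to s0, push X → (s0, zyxy, XXZ)
  read z, top X: go to s0, push X → (s0, yxy, XXZ)
  read y, top X: go to s1, push XX → (s1, xy, XXXZ)
  ε-move, top X: go to s0, push X → (s0, xy, XXXZ)
  read x, top X: go to s0, push ε → (s0, y, XXZ)
  read y, top X: go to s1, push XX → (s1, ε, XXXZ)
  ε-move, top X: go to s0, push X → (s0, ε, XXXZ)
All input consumed in state s0 with stack XXXZ.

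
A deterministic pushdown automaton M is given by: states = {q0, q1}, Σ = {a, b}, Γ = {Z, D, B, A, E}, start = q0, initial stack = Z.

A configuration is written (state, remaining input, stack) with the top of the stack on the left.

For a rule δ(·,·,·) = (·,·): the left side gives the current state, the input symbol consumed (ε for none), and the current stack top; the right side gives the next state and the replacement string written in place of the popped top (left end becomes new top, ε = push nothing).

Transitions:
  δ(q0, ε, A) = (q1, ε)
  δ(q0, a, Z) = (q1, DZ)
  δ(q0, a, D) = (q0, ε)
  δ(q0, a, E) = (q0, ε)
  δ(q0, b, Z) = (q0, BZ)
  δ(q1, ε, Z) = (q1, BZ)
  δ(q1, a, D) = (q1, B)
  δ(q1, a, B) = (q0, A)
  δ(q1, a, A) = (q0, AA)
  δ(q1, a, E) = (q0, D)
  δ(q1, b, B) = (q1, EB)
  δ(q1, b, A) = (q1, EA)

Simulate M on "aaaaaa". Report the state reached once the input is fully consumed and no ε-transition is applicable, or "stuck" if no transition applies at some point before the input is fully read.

q1

(q0, aaaaaa, Z) ⊢ (q1, aaaaa, DZ) ⊢ (q1, aaaa, BZ) ⊢ (q0, aaa, AZ) ⊢ (q1, aaa, Z) ⊢ (q1, aaa, BZ) ⊢ (q0, aa, AZ) ⊢ (q1, aa, Z) ⊢ (q1, aa, BZ) ⊢ (q0, a, AZ) ⊢ (q1, a, Z) ⊢ (q1, a, BZ) ⊢ (q0, ε, AZ) ⊢ (q1, ε, Z) ⊢ (q1, ε, BZ)
All input consumed; M is in state q1.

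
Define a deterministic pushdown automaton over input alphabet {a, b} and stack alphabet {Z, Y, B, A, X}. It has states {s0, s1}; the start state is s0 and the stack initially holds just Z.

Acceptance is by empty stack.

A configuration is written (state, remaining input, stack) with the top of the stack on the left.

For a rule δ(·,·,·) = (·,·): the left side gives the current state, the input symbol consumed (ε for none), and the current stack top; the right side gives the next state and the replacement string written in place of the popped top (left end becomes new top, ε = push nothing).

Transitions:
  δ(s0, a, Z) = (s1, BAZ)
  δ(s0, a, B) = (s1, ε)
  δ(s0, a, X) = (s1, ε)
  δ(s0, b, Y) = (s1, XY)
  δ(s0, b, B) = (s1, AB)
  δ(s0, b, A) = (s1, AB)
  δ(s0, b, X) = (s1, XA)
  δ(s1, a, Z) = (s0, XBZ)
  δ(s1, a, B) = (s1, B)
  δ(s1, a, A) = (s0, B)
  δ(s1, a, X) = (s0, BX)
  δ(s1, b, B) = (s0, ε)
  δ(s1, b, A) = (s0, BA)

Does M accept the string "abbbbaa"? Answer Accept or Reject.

Reject

(s0, abbbbaa, Z)
  read a, top Z: go to s1, push BAZ → (s1, bbbbaa, BAZ)
  read b, top B: go to s0, push ε → (s0, bbbaa, AZ)
  read b, top A: go to s1, push AB → (s1, bbaa, ABZ)
  read b, top A: go to s0, push BA → (s0, baa, BABZ)
  read b, top B: go to s1, push AB → (s1, aa, ABABZ)
  read a, top A: go to s0, push B → (s0, a, BBABZ)
  read a, top B: go to s1, push ε → (s1, ε, BABZ)
All input consumed; stack is BABZ, not empty, and no further ε-move applies.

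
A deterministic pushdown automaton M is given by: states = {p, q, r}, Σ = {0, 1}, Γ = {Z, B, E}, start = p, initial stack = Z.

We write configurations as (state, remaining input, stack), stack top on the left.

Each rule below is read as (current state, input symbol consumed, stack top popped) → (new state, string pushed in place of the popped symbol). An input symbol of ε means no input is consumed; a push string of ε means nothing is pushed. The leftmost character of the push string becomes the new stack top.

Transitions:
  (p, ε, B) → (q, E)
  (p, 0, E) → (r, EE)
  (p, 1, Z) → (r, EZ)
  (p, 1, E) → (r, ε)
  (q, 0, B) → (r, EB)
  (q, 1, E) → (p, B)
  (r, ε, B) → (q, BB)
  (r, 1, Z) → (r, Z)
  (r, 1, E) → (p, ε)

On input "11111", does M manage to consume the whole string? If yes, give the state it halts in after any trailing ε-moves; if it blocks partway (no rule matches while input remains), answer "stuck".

(p, 11111, Z) ⊢ (r, 1111, EZ) ⊢ (p, 111, Z) ⊢ (r, 11, EZ) ⊢ (p, 1, Z) ⊢ (r, ε, EZ)
All input consumed; M is in state r.

r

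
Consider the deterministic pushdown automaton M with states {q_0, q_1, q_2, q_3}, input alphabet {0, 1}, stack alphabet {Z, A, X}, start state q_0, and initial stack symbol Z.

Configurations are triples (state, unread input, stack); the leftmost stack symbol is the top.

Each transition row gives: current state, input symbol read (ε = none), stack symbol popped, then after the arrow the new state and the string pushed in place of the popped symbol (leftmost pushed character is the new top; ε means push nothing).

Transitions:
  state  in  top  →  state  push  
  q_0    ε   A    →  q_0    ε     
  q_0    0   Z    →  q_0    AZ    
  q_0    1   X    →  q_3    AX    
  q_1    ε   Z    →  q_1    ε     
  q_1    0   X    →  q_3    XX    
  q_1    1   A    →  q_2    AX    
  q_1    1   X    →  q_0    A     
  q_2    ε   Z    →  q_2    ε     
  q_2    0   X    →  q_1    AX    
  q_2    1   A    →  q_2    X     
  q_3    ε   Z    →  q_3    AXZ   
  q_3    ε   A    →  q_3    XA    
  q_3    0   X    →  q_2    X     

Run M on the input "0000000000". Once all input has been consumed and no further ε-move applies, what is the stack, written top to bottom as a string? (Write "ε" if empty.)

Z

(q_0, 0000000000, Z)
  read 0, top Z: go to q_0, push AZ → (q_0, 000000000, AZ)
  ε-move, top A: go to q_0, push ε → (q_0, 000000000, Z)
  read 0, top Z: go to q_0, push AZ → (q_0, 00000000, AZ)
  ε-move, top A: go to q_0, push ε → (q_0, 00000000, Z)
  read 0, top Z: go to q_0, push AZ → (q_0, 0000000, AZ)
  ε-move, top A: go to q_0, push ε → (q_0, 0000000, Z)
  read 0, top Z: go to q_0, push AZ → (q_0, 000000, AZ)
  ε-move, top A: go to q_0, push ε → (q_0, 000000, Z)
  read 0, top Z: go to q_0, push AZ → (q_0, 00000, AZ)
  ε-move, top A: go to q_0, push ε → (q_0, 00000, Z)
  read 0, top Z: go to q_0, push AZ → (q_0, 0000, AZ)
  ε-move, top A: go to q_0, push ε → (q_0, 0000, Z)
  read 0, top Z: go to q_0, push AZ → (q_0, 000, AZ)
  ε-move, top A: go to q_0, push ε → (q_0, 000, Z)
  read 0, top Z: go to q_0, push AZ → (q_0, 00, AZ)
  ε-move, top A: go to q_0, push ε → (q_0, 00, Z)
  read 0, top Z: go to q_0, push AZ → (q_0, 0, AZ)
  ε-move, top A: go to q_0, push ε → (q_0, 0, Z)
  read 0, top Z: go to q_0, push AZ → (q_0, ε, AZ)
  ε-move, top A: go to q_0, push ε → (q_0, ε, Z)
All input consumed in state q_0 with stack Z.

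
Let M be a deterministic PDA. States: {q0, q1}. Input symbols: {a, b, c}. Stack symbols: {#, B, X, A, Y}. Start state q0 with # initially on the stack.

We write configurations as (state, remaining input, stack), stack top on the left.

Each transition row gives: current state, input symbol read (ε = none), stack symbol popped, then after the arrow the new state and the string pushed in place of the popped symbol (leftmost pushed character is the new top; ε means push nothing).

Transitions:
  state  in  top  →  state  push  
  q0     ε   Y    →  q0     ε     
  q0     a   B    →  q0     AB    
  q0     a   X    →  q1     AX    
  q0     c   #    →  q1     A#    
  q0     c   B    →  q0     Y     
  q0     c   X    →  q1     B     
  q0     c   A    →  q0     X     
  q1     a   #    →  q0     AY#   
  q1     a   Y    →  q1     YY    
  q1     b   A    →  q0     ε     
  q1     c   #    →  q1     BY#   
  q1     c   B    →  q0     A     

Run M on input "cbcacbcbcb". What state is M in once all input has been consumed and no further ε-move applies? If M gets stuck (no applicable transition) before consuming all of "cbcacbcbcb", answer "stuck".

stuck

(q0, cbcacbcbcb, #)
  read c, top #: go to q1, push A# → (q1, bcacbcbcb, A#)
  read b, top A: go to q0, push ε → (q0, cacbcbcb, #)
  read c, top #: go to q1, push A# → (q1, acbcbcb, A#)
No transition for (q1, a, top A); M blocks with input acbcbcb remaining.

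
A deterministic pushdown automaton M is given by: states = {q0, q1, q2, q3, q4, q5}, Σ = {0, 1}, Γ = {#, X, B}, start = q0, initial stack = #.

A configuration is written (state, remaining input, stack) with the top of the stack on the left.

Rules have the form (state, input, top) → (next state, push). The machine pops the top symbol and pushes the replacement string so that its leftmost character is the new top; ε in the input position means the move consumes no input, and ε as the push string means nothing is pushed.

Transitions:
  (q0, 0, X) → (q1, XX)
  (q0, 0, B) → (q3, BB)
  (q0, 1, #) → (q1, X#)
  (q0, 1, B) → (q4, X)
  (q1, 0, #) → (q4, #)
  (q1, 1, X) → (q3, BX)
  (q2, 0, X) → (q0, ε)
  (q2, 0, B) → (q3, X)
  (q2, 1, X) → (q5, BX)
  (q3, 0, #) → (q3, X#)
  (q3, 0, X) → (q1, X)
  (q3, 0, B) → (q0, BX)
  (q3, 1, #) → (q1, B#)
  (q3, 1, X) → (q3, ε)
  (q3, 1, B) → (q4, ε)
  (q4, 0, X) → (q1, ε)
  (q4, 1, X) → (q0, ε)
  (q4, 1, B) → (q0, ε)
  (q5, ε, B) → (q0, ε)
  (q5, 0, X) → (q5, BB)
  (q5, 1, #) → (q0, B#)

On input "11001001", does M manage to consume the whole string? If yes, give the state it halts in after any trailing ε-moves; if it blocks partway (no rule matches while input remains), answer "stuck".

stuck

(q0, 11001001, #) ⊢ (q1, 1001001, X#) ⊢ (q3, 001001, BX#) ⊢ (q0, 01001, BXX#) ⊢ (q3, 1001, BBXX#) ⊢ (q4, 001, BXX#)
No transition for (q4, 0, top B); M blocks with input 001 remaining.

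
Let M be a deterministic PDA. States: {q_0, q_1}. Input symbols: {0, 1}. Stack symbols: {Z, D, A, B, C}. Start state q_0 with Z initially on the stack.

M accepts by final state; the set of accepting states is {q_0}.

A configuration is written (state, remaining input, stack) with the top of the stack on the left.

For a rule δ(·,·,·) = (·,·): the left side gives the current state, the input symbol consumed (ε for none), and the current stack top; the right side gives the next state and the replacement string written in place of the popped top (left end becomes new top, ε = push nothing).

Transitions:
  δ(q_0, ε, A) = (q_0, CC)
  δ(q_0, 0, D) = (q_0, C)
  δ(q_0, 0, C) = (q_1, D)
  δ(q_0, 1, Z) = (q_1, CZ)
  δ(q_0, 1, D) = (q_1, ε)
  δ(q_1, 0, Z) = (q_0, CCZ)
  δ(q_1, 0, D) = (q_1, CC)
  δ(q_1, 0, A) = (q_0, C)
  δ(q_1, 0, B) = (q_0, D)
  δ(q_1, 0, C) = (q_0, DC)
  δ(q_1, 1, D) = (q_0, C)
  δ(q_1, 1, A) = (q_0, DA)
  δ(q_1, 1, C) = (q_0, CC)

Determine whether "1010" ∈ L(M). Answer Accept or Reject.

(q_0, 1010, Z)
  read 1, top Z: go to q_1, push CZ → (q_1, 010, CZ)
  read 0, top C: go to q_0, push DC → (q_0, 10, DCZ)
  read 1, top D: go to q_1, push ε → (q_1, 0, CZ)
  read 0, top C: go to q_0, push DC → (q_0, ε, DCZ)
All input consumed; state q_0 ∈ F.

Accept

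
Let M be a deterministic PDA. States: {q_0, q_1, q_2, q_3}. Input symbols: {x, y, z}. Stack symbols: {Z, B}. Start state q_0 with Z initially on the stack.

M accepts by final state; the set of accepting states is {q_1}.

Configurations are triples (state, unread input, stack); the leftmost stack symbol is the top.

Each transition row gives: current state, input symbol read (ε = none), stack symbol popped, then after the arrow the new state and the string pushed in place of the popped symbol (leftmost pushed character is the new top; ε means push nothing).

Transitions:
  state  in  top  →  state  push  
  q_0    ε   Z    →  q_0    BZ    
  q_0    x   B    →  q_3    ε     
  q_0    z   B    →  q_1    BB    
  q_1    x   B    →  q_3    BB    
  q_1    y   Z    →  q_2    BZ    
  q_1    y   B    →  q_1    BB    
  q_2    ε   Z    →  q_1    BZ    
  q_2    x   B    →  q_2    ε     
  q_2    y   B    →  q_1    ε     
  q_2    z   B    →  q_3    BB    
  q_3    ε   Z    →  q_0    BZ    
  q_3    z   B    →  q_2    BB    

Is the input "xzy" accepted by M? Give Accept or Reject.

Accept

(q_0, xzy, Z) ⊢ (q_0, xzy, BZ) ⊢ (q_3, zy, Z) ⊢ (q_0, zy, BZ) ⊢ (q_1, y, BBZ) ⊢ (q_1, ε, BBBZ)
All input consumed; state q_1 ∈ F.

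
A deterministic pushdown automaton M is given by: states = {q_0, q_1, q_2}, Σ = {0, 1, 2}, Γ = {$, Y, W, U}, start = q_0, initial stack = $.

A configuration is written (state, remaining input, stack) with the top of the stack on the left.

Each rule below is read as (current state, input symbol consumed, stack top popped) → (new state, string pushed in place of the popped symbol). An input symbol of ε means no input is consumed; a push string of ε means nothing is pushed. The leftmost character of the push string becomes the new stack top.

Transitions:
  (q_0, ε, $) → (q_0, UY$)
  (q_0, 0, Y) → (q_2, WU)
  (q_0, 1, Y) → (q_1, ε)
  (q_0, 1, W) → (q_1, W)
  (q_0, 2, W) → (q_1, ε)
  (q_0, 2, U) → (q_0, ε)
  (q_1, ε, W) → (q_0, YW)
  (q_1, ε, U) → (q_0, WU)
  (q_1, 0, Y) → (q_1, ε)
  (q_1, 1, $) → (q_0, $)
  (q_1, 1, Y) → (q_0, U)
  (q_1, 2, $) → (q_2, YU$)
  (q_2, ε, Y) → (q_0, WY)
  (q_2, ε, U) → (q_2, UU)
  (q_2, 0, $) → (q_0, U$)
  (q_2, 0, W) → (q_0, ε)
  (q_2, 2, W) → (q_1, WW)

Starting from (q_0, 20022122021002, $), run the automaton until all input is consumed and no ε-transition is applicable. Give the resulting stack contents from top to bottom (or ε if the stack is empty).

WU$

(q_0, 20022122021002, $)
  ε-move, top $: go to q_0, push UY$ → (q_0, 20022122021002, UY$)
  read 2, top U: go to q_0, push ε → (q_0, 0022122021002, Y$)
  read 0, top Y: go to q_2, push WU → (q_2, 022122021002, WU$)
  read 0, top W: go to q_0, push ε → (q_0, 22122021002, U$)
  read 2, top U: go to q_0, push ε → (q_0, 2122021002, $)
  ε-move, top $: go to q_0, push UY$ → (q_0, 2122021002, UY$)
  read 2, top U: go to q_0, push ε → (q_0, 122021002, Y$)
  read 1, top Y: go to q_1, push ε → (q_1, 22021002, $)
  read 2, top $: go to q_2, push YU$ → (q_2, 2021002, YU$)
  ε-move, top Y: go to q_0, push WY → (q_0, 2021002, WYU$)
  read 2, top W: go to q_1, push ε → (q_1, 021002, YU$)
  read 0, top Y: go to q_1, push ε → (q_1, 21002, U$)
  ε-move, top U: go to q_0, push WU → (q_0, 21002, WU$)
  read 2, top W: go to q_1, push ε → (q_1, 1002, U$)
  ε-move, top U: go to q_0, push WU → (q_0, 1002, WU$)
  read 1, top W: go to q_1, push W → (q_1, 002, WU$)
  ε-move, top W: go to q_0, push YW → (q_0, 002, YWU$)
  read 0, top Y: go to q_2, push WU → (q_2, 02, WUWU$)
  read 0, top W: go to q_0, push ε → (q_0, 2, UWU$)
  read 2, top U: go to q_0, push ε → (q_0, ε, WU$)
All input consumed in state q_0 with stack WU$.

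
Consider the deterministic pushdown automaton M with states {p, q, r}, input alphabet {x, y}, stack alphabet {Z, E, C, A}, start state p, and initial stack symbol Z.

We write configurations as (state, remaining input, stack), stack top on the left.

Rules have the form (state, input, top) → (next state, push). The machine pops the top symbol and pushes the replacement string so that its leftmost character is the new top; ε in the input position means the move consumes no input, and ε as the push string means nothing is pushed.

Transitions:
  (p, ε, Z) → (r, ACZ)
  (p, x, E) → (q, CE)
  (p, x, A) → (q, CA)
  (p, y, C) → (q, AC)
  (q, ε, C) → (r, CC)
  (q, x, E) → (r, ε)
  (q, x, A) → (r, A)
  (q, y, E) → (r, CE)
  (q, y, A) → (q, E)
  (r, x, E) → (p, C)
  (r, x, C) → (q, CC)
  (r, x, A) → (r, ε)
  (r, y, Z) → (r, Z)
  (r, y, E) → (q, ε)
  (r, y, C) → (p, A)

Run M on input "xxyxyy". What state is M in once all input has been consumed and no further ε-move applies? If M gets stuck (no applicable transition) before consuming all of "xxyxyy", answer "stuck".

stuck

(p, xxyxyy, Z) ⊢ (r, xxyxyy, ACZ) ⊢ (r, xyxyy, CZ) ⊢ (q, yxyy, CCZ) ⊢ (r, yxyy, CCCZ) ⊢ (p, xyy, ACCZ) ⊢ (q, yy, CACCZ) ⊢ (r, yy, CCACCZ) ⊢ (p, y, ACACCZ)
No transition for (p, y, top A); M blocks with input y remaining.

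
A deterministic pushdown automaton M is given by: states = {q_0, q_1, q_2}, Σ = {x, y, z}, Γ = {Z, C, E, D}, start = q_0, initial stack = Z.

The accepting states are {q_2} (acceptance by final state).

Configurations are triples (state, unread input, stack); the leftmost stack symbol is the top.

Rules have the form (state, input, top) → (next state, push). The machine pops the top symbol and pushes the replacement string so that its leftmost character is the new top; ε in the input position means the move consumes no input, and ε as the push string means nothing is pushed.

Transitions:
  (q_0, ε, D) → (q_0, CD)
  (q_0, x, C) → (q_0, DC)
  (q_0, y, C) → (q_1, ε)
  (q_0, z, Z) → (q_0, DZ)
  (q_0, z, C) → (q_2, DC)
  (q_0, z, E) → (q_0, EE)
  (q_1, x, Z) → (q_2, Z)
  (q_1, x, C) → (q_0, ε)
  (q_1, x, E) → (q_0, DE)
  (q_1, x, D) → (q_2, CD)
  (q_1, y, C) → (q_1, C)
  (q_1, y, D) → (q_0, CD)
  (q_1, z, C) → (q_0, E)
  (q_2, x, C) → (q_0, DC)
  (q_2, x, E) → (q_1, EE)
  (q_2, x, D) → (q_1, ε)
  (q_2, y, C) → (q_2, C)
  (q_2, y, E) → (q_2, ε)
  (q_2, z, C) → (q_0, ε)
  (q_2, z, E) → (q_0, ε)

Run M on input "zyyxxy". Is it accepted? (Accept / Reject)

(q_0, zyyxxy, Z) ⊢ (q_0, yyxxy, DZ) ⊢ (q_0, yyxxy, CDZ) ⊢ (q_1, yxxy, DZ) ⊢ (q_0, xxy, CDZ) ⊢ (q_0, xy, DCDZ) ⊢ (q_0, xy, CDCDZ) ⊢ (q_0, y, DCDCDZ) ⊢ (q_0, y, CDCDCDZ) ⊢ (q_1, ε, DCDCDZ)
All input consumed; state q_1 ∉ F and no further ε-move applies.

Reject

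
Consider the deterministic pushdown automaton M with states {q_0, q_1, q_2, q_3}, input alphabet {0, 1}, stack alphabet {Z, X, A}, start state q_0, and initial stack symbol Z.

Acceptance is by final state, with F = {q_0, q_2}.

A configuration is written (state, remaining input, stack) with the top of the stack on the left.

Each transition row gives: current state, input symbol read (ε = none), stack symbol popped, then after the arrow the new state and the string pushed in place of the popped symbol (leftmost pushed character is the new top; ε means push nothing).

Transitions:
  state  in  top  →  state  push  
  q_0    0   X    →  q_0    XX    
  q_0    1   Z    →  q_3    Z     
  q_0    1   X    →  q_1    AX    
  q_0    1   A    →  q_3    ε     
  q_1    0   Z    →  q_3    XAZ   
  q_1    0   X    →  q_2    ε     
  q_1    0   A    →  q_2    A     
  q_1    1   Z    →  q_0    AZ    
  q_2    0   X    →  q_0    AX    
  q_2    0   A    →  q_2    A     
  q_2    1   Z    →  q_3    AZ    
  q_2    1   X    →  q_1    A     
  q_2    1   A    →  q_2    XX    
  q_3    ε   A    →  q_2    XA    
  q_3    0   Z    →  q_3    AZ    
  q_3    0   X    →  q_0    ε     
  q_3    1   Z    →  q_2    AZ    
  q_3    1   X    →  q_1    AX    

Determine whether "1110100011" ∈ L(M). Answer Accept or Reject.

Reject

(q_0, 1110100011, Z)
  read 1, top Z: go to q_3, push Z → (q_3, 110100011, Z)
  read 1, top Z: go to q_2, push AZ → (q_2, 10100011, AZ)
  read 1, top A: go to q_2, push XX → (q_2, 0100011, XXZ)
  read 0, top X: go to q_0, push AX → (q_0, 100011, AXXZ)
  read 1, top A: go to q_3, push ε → (q_3, 00011, XXZ)
  read 0, top X: go to q_0, push ε → (q_0, 0011, XZ)
  read 0, top X: go to q_0, push XX → (q_0, 011, XXZ)
  read 0, top X: go to q_0, push XX → (q_0, 11, XXXZ)
  read 1, top X: go to q_1, push AX → (q_1, 1, AXXXZ)
No transition applies at (q_1, 1, AXXXZ); input not fully consumed.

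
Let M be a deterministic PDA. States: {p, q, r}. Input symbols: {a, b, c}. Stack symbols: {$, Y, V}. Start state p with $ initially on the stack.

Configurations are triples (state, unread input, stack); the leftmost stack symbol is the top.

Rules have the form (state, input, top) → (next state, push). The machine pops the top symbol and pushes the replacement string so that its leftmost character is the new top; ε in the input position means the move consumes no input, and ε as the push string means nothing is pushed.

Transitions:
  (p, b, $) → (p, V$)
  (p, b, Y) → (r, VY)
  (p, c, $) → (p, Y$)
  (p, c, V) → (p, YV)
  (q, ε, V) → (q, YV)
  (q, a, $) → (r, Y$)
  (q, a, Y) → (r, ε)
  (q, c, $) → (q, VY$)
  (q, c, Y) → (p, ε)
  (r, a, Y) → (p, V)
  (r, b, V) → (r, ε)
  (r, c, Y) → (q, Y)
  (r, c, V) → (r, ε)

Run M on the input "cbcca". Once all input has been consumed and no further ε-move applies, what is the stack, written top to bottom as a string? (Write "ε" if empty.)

$

(p, cbcca, $)
  read c, top $: go to p, push Y$ → (p, bcca, Y$)
  read b, top Y: go to r, push VY → (r, cca, VY$)
  read c, top V: go to r, push ε → (r, ca, Y$)
  read c, top Y: go to q, push Y → (q, a, Y$)
  read a, top Y: go to r, push ε → (r, ε, $)
All input consumed in state r with stack $.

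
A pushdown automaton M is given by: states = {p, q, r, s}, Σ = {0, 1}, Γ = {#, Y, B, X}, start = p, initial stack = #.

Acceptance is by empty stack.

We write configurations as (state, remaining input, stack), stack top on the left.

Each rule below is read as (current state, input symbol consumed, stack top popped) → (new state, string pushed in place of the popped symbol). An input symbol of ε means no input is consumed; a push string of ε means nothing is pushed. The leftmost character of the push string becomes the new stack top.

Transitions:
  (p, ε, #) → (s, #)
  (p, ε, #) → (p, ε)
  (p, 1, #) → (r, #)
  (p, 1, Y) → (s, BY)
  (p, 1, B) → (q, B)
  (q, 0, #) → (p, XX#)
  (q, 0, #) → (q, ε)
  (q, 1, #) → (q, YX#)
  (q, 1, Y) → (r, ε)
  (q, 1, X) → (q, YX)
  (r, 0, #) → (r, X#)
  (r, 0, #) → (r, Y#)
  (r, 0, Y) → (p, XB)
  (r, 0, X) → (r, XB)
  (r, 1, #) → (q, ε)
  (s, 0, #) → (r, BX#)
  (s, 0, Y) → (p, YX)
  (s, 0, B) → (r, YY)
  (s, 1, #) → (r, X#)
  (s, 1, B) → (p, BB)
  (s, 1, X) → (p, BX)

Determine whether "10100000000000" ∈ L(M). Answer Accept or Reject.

Reject

No computation consumes all input and empties the stack.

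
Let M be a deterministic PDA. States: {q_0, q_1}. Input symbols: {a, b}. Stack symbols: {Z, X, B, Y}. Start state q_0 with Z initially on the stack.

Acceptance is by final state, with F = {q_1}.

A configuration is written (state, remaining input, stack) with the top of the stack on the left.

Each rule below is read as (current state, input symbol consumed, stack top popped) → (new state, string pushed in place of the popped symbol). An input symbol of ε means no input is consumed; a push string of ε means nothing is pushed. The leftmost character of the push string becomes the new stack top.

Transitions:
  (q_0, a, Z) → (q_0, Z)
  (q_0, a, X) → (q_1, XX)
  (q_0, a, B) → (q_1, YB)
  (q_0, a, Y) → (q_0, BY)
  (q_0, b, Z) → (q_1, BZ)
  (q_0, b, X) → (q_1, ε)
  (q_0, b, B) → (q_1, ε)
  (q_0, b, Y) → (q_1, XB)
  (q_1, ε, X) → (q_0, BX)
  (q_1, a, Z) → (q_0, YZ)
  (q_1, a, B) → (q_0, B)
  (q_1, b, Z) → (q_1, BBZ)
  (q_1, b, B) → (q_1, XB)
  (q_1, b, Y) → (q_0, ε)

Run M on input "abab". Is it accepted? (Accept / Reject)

Accept

(q_0, abab, Z) ⊢ (q_0, bab, Z) ⊢ (q_1, ab, BZ) ⊢ (q_0, b, BZ) ⊢ (q_1, ε, Z)
All input consumed; state q_1 ∈ F.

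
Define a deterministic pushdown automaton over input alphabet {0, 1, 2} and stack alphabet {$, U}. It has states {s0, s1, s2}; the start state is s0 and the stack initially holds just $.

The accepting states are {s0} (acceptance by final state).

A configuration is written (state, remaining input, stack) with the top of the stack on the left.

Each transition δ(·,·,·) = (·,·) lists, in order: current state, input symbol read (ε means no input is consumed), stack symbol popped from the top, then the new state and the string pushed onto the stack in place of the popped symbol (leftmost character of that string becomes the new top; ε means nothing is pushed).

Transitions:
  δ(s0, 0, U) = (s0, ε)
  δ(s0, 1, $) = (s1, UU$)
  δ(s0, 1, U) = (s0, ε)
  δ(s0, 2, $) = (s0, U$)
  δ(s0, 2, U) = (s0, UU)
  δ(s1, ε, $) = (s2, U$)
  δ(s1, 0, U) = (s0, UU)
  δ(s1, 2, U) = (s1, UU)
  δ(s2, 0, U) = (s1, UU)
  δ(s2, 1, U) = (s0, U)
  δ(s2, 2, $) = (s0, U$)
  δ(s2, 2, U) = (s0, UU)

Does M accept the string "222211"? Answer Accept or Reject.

Accept

(s0, 222211, $) ⊢ (s0, 22211, U$) ⊢ (s0, 2211, UU$) ⊢ (s0, 211, UUU$) ⊢ (s0, 11, UUUU$) ⊢ (s0, 1, UUU$) ⊢ (s0, ε, UU$)
All input consumed; state s0 ∈ F.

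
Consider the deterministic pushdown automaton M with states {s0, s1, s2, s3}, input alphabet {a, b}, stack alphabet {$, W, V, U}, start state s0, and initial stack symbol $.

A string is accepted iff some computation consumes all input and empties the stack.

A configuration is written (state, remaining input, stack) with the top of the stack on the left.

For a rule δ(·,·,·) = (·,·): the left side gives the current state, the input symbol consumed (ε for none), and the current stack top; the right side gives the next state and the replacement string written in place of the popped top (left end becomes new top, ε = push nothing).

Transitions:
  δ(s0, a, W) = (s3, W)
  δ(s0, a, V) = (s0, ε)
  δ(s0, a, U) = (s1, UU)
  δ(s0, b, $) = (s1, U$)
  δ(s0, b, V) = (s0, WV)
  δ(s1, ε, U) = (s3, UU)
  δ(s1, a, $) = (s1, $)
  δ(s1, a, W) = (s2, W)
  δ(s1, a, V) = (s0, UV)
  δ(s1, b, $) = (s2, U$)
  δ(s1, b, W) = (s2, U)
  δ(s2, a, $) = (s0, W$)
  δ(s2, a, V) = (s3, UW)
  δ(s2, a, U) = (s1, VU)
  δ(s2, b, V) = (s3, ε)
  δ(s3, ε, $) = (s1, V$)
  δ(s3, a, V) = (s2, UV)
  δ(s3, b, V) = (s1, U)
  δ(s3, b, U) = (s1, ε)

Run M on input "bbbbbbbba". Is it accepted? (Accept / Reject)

(s0, bbbbbbbba, $) ⊢ (s1, bbbbbbba, U$) ⊢ (s3, bbbbbbba, UU$) ⊢ (s1, bbbbbba, U$) ⊢ (s3, bbbbbba, UU$) ⊢ (s1, bbbbba, U$) ⊢ (s3, bbbbba, UU$) ⊢ (s1, bbbba, U$) ⊢ (s3, bbbba, UU$) ⊢ (s1, bbba, U$) ⊢ (s3, bbba, UU$) ⊢ (s1, bba, U$) ⊢ (s3, bba, UU$) ⊢ (s1, ba, U$) ⊢ (s3, ba, UU$) ⊢ (s1, a, U$) ⊢ (s3, a, UU$)
No transition applies at (s3, a, UU$); input not fully consumed.

Reject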